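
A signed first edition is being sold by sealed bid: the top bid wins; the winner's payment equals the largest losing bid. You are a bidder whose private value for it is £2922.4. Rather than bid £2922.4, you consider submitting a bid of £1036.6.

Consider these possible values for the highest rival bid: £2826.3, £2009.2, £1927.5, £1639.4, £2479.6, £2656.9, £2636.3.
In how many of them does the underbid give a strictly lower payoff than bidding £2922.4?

The deviation hurts exactly when the highest competing bid lies strictly between £1036.6 and £2922.4 — underbidding then forfeits a profitable win.
£2826.3: inside the interval → strictly worse (loss £96.1).
£2009.2: inside the interval → strictly worse (loss £913.2).
£1927.5: inside the interval → strictly worse (loss £994.9).
£1639.4: inside the interval → strictly worse (loss £1283).
£2479.6: inside the interval → strictly worse (loss £442.8).
£2656.9: inside the interval → strictly worse (loss £265.5).
£2636.3: inside the interval → strictly worse (loss £286.1).
Count: 7.

7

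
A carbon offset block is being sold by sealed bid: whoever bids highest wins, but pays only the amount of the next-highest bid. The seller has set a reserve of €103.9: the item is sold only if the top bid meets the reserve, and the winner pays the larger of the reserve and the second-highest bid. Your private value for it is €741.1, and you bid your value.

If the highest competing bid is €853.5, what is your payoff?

€0

Your bid €741.1 is below the highest competing bid €853.5, so you lose. Payoff €0.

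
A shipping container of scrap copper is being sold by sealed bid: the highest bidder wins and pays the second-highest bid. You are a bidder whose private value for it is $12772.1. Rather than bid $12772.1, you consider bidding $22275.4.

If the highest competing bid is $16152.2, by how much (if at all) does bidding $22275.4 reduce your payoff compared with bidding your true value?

Bidding your value $12772.1: you lose (since $12772.1 < $16152.2). Payoff $0.
Bidding $22275.4: you win and pay $16152.2. Payoff $12772.1 − $16152.2 = −$3380.1.
The competing bid $16152.2 lies between your value and your inflated bid, so overbidding wins an item priced above your value.
Loss from deviating = $0 − (−$3380.1) = $3380.1.

$3380.1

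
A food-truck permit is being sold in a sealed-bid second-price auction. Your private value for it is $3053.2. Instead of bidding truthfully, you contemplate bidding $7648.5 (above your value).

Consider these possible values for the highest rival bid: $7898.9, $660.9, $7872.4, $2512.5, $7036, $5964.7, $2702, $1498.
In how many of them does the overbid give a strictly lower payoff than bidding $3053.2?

2

The deviation hurts exactly when the highest competing bid lies strictly between $3053.2 and $7648.5 — overbidding then wins at a price above your value.
$7898.9: above both → same outcome either way.
$660.9: below both → same outcome either way.
$7872.4: above both → same outcome either way.
$2512.5: below both → same outcome either way.
$7036: inside the interval → strictly worse (loss $3982.8).
$5964.7: inside the interval → strictly worse (loss $2911.5).
$2702: below both → same outcome either way.
$1498: below both → same outcome either way.
Count: 2.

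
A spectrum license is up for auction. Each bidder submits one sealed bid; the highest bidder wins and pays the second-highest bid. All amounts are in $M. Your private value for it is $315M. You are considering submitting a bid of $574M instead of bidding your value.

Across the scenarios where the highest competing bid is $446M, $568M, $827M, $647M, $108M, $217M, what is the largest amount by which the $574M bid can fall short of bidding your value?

$253M

$446M: truthful gives $0M, deviation gives −$131M → loss $131M.
$568M: truthful gives $0M, deviation gives −$253M → loss $253M.
$827M: same outcome either way → loss $0M.
$647M: same outcome either way → loss $0M.
$108M: same outcome either way → loss $0M.
$217M: same outcome either way → loss $0M.
Maximum loss: $253M.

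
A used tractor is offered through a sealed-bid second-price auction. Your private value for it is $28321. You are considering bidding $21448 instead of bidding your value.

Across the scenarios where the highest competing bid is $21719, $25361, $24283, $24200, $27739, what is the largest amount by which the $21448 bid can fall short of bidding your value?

$6602

$21719: truthful gives $6602, deviation gives $0 → loss $6602.
$25361: truthful gives $2960, deviation gives $0 → loss $2960.
$24283: truthful gives $4038, deviation gives $0 → loss $4038.
$24200: truthful gives $4121, deviation gives $0 → loss $4121.
$27739: truthful gives $582, deviation gives $0 → loss $582.
Maximum loss: $6602.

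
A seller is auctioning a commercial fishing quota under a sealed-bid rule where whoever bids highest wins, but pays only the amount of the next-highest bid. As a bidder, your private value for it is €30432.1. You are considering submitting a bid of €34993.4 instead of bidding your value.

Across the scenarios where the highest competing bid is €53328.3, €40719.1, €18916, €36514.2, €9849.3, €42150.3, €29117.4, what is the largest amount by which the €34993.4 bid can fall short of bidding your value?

€0

€53328.3: same outcome either way → loss €0.
€40719.1: same outcome either way → loss €0.
€18916: same outcome either way → loss €0.
€36514.2: same outcome either way → loss €0.
€9849.3: same outcome either way → loss €0.
€42150.3: same outcome either way → loss €0.
€29117.4: same outcome either way → loss €0.
Maximum loss: €0.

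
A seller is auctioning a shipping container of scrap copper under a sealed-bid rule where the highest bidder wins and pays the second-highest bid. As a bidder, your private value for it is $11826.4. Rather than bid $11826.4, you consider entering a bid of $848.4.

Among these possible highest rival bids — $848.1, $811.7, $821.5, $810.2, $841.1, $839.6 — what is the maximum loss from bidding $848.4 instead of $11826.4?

$0

$848.1: same outcome either way → loss $0.
$811.7: same outcome either way → loss $0.
$821.5: same outcome either way → loss $0.
$810.2: same outcome either way → loss $0.
$841.1: same outcome either way → loss $0.
$839.6: same outcome either way → loss $0.
Maximum loss: $0.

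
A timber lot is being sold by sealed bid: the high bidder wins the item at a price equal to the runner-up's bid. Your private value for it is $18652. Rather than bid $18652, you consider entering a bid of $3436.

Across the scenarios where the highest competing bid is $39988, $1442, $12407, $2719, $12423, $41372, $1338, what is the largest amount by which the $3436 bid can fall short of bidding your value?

$39988: same outcome either way → loss $0.
$1442: same outcome either way → loss $0.
$12407: truthful gives $6245, deviation gives $0 → loss $6245.
$2719: same outcome either way → loss $0.
$12423: truthful gives $6229, deviation gives $0 → loss $6229.
$41372: same outcome either way → loss $0.
$1338: same outcome either way → loss $0.
Maximum loss: $6245.

$6245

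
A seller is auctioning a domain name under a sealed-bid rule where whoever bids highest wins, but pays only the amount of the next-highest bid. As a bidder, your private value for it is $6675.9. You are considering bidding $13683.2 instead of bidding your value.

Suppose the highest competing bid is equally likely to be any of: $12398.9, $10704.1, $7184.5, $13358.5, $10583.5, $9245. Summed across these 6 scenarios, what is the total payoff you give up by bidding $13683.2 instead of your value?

The deviation costs you only when the competing bid falls strictly between $6675.9 and $13683.2; elsewhere both bids give the same outcome.
$12398.9: truthful payoff $0, deviation payoff −$5723 → loss $5723.
$10704.1: truthful payoff $0, deviation payoff −$4028.2 → loss $4028.2.
$7184.5: truthful payoff $0, deviation payoff −$508.6 → loss $508.6.
$13358.5: truthful payoff $0, deviation payoff −$6682.6 → loss $6682.6.
$10583.5: truthful payoff $0, deviation payoff −$3907.6 → loss $3907.6.
$9245: truthful payoff $0, deviation payoff −$2569.1 → loss $2569.1.
Total loss = $5723 + $4028.2 + $508.6 + $6682.6 + $3907.6 + $2569.1 = $23419.1.

$23419.1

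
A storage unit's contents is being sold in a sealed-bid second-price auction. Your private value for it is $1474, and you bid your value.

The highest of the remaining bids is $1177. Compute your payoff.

Your bid $1474 exceeds the highest competing bid $1177, so you win.
In a second-price auction the winner pays the second-highest bid, $1177.
Payoff = value − price = $1474 − $1177 = $297.

$297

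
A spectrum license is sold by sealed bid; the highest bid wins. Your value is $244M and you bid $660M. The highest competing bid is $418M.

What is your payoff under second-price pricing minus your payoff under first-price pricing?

You have the highest bid, so you win under either rule.
Second-price: pay $418M → payoff −$174M.
First-price: pay your own bid $660M → payoff −$416M.
Difference = −$174M − (−$416M) = $242M.

$242M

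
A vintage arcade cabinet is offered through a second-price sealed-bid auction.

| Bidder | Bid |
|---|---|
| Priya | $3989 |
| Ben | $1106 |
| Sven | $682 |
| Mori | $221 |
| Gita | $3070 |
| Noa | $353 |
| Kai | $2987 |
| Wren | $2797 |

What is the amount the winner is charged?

Highest bid: Priya at $3989, so Priya wins.
Second-highest bid: Gita at $3070 — that is the price the winner pays.

$3070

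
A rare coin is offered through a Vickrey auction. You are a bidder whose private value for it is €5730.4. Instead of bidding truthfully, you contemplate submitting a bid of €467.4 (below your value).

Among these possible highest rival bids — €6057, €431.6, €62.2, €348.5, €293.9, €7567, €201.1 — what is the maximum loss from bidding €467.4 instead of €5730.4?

€6057: same outcome either way → loss €0.
€431.6: same outcome either way → loss €0.
€62.2: same outcome either way → loss €0.
€348.5: same outcome either way → loss €0.
€293.9: same outcome either way → loss €0.
€7567: same outcome either way → loss €0.
€201.1: same outcome either way → loss €0.
Maximum loss: €0.

€0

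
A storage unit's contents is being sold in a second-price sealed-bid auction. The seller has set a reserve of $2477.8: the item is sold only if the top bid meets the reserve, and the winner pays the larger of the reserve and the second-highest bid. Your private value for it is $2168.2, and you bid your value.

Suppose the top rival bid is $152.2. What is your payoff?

Your bid $2168.2 is the highest bid but falls below the reserve $2477.8, so the item goes unsold. Payoff $0.

$0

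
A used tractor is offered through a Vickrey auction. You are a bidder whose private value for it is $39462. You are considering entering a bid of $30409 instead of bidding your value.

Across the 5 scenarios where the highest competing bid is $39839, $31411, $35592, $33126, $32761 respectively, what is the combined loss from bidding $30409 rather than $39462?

The deviation costs you only when the competing bid falls strictly between $30409 and $39462; elsewhere both bids give the same outcome.
$39839: outcomes coincide → loss $0.
$31411: truthful payoff $8051, deviation payoff $0 → loss $8051.
$35592: truthful payoff $3870, deviation payoff $0 → loss $3870.
$33126: truthful payoff $6336, deviation payoff $0 → loss $6336.
$32761: truthful payoff $6701, deviation payoff $0 → loss $6701.
Total loss = $8051 + $3870 + $6336 + $6701 = $24958.
In a second-price auction your bid sets only whether you win, not what you pay, so bidding your true value is weakly dominant.

$24958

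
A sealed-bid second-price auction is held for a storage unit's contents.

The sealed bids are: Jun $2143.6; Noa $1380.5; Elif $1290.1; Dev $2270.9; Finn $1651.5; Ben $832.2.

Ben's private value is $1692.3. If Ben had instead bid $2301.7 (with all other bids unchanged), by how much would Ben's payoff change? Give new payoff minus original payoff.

−$578.6

The highest bid among the other bidders is $2270.9; Ben's bid doesn't change that.
Original bid $832.2: Ben is not highest (top rival bid is $2270.9); payoff $0.
Alternative bid $2301.7: Ben is highest, pays the top rival bid $2270.9; payoff $1692.3 − $2270.9 = −$578.6.
Change in payoff = −$578.6 − ($0) = −$578.6.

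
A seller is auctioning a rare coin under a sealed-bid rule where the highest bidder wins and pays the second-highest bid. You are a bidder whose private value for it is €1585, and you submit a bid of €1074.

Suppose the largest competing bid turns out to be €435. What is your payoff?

€1150

Your bid €1074 exceeds the highest competing bid €435, so you win.
In a second-price auction the winner pays the second-highest bid, €435.
Payoff = value − price = €1585 − €435 = €1150.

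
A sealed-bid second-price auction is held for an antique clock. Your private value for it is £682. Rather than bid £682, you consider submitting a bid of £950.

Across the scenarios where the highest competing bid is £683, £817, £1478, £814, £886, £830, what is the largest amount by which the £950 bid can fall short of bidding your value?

£683: truthful gives £0, deviation gives −£1 → loss £1.
£817: truthful gives £0, deviation gives −£135 → loss £135.
£1478: same outcome either way → loss £0.
£814: truthful gives £0, deviation gives −£132 → loss £132.
£886: truthful gives £0, deviation gives −£204 → loss £204.
£830: truthful gives £0, deviation gives −£148 → loss £148.
Maximum loss: £204.

£204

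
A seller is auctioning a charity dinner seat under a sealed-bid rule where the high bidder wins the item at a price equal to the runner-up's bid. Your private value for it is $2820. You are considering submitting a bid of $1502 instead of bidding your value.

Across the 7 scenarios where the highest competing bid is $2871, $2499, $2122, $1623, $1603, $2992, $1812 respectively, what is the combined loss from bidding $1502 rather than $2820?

$4441

The deviation costs you only when the competing bid falls strictly between $1502 and $2820; elsewhere both bids give the same outcome.
$2871: outcomes coincide → loss $0.
$2499: truthful payoff $321, deviation payoff $0 → loss $321.
$2122: truthful payoff $698, deviation payoff $0 → loss $698.
$1623: truthful payoff $1197, deviation payoff $0 → loss $1197.
$1603: truthful payoff $1217, deviation payoff $0 → loss $1217.
$2992: outcomes coincide → loss $0.
$1812: truthful payoff $1008, deviation payoff $0 → loss $1008.
Total loss = $321 + $698 + $1197 + $1217 + $1008 = $4441.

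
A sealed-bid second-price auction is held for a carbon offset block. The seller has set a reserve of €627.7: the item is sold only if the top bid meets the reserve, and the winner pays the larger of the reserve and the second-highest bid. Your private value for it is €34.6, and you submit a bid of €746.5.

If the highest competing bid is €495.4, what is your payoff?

Your bid €746.5 is the highest and exceeds the reserve.
Price = max(second-highest bid, reserve) = max(€495.4, €627.7) = €627.7.
Payoff = €34.6 − €627.7 = −€593.1.

−€593.1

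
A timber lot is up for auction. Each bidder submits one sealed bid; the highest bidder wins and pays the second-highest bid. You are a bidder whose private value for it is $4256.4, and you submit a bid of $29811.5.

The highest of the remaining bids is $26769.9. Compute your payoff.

−$22513.5

Your bid $29811.5 exceeds the highest competing bid $26769.9, so you win.
In a second-price auction the winner pays the second-highest bid, $26769.9.
Payoff = value − price = $4256.4 − $26769.9 = −$22513.5.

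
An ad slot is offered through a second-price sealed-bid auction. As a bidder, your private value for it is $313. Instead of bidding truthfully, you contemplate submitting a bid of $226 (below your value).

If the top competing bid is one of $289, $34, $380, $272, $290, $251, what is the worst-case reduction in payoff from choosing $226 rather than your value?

$62

$289: truthful gives $24, deviation gives $0 → loss $24.
$34: same outcome either way → loss $0.
$380: same outcome either way → loss $0.
$272: truthful gives $41, deviation gives $0 → loss $41.
$290: truthful gives $23, deviation gives $0 → loss $23.
$251: truthful gives $62, deviation gives $0 → loss $62.
Maximum loss: $62.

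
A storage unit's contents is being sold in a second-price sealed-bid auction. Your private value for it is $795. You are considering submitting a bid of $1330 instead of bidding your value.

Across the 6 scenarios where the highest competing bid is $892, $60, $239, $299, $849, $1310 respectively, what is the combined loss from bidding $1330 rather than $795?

The deviation costs you only when the competing bid falls strictly between $795 and $1330; elsewhere both bids give the same outcome.
$892: truthful payoff $0, deviation payoff −$97 → loss $97.
$60: outcomes coincide → loss $0.
$239: outcomes coincide → loss $0.
$299: outcomes coincide → loss $0.
$849: truthful payoff $0, deviation payoff −$54 → loss $54.
$1310: truthful payoff $0, deviation payoff −$515 → loss $515.
Total loss = $97 + $54 + $515 = $666.
In a second-price auction your bid sets only whether you win, not what you pay, so bidding your true value is weakly dominant.

$666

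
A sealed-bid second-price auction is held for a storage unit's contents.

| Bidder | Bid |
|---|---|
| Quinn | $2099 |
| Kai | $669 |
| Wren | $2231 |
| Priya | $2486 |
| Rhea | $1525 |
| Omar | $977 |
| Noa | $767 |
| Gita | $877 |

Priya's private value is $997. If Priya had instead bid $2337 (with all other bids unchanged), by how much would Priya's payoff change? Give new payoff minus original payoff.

$0

The highest bid among the other bidders is $2231; Priya's bid doesn't change that.
Original bid $2486: Priya is highest, pays the top rival bid $2231; payoff $997 − $2231 = −$1234.
Alternative bid $2337: Priya is highest, pays the top rival bid $2231; payoff $997 − $2231 = −$1234.
Change in payoff = −$1234 − (−$1234) = $0.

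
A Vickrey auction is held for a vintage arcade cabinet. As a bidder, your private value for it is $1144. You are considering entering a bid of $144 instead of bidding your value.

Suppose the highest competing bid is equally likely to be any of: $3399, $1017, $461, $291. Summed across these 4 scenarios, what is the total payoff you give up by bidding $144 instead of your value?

The deviation costs you only when the competing bid falls strictly between $144 and $1144; elsewhere both bids give the same outcome.
$3399: outcomes coincide → loss $0.
$1017: truthful payoff $127, deviation payoff $0 → loss $127.
$461: truthful payoff $683, deviation payoff $0 → loss $683.
$291: truthful payoff $853, deviation payoff $0 → loss $853.
Total loss = $127 + $683 + $853 = $1663.

$1663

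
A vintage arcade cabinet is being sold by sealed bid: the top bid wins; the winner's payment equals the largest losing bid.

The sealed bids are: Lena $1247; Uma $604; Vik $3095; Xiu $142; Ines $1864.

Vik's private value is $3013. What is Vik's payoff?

$1149

Highest bid: Vik at $3095, so Vik wins.
Second-highest bid: Ines at $1864 — that is the price the winner pays.
Vik's payoff = value − price = $3013 − $1864 = $1149.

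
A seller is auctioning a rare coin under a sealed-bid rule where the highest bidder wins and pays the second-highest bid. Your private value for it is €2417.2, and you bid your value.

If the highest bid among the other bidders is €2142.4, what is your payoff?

€274.8

Your bid €2417.2 exceeds the highest competing bid €2142.4, so you win.
In a second-price auction the winner pays the second-highest bid, €2142.4.
Payoff = value − price = €2417.2 − €2142.4 = €274.8.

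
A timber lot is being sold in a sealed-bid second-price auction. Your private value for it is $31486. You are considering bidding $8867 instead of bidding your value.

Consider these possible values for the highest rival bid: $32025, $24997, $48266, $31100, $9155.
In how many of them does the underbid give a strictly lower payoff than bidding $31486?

3

The deviation hurts exactly when the highest competing bid lies strictly between $8867 and $31486 — underbidding then forfeits a profitable win.
$32025: above both → same outcome either way.
$24997: inside the interval → strictly worse (loss $6489).
$48266: above both → same outcome either way.
$31100: inside the interval → strictly worse (loss $386).
$9155: inside the interval → strictly worse (loss $22331).
Count: 3.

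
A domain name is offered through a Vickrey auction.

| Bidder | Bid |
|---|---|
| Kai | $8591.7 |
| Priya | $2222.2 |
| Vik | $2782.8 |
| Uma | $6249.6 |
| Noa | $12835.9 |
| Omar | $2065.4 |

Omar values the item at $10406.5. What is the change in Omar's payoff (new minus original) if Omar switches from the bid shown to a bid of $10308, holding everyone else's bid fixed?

$0

The highest bid among the other bidders is $12835.9; Omar's bid doesn't change that.
Original bid $2065.4: Omar is not highest (top rival bid is $12835.9); payoff $0.
Alternative bid $10308: Omar is not highest (top rival bid is $12835.9); payoff $0.
Change in payoff = $0 − ($0) = $0.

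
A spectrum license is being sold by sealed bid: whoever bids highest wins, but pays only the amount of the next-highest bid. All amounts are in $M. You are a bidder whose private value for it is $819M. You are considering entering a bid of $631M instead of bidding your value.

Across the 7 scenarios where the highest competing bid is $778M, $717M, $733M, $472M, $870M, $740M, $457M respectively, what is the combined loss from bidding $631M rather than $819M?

$308M

The deviation costs you only when the competing bid falls strictly between $631M and $819M; elsewhere both bids give the same outcome.
$778M: truthful payoff $41M, deviation payoff $0M → loss $41M.
$717M: truthful payoff $102M, deviation payoff $0M → loss $102M.
$733M: truthful payoff $86M, deviation payoff $0M → loss $86M.
$472M: outcomes coincide → loss $0M.
$870M: outcomes coincide → loss $0M.
$740M: truthful payoff $79M, deviation payoff $0M → loss $79M.
$457M: outcomes coincide → loss $0M.
Total loss = $41M + $102M + $86M + $79M = $308M.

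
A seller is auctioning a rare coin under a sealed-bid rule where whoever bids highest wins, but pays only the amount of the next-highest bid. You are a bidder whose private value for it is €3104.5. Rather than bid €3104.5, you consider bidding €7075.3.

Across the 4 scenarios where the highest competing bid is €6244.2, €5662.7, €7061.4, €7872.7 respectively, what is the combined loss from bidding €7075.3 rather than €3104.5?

€9654.8

The deviation costs you only when the competing bid falls strictly between €3104.5 and €7075.3; elsewhere both bids give the same outcome.
€6244.2: truthful payoff €0, deviation payoff −€3139.7 → loss €3139.7.
€5662.7: truthful payoff €0, deviation payoff −€2558.2 → loss €2558.2.
€7061.4: truthful payoff €0, deviation payoff −€3956.9 → loss €3956.9.
€7872.7: outcomes coincide → loss €0.
Total loss = €3139.7 + €2558.2 + €3956.9 = €9654.8.
Because the price is fixed by the runner-up's bid, deviating from your value can only change a good outcome into a bad one — never the reverse.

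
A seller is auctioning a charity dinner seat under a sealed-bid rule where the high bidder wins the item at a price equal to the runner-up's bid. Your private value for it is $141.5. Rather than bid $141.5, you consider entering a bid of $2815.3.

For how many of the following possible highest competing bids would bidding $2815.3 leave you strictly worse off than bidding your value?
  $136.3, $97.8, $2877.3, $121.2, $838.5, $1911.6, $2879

2

The deviation hurts exactly when the highest competing bid lies strictly between $141.5 and $2815.3 — overbidding then wins at a price above your value.
$136.3: below both → same outcome either way.
$97.8: below both → same outcome either way.
$2877.3: above both → same outcome either way.
$121.2: below both → same outcome either way.
$838.5: inside the interval → strictly worse (loss $697).
$1911.6: inside the interval → strictly worse (loss $1770.1).
$2879: above both → same outcome either way.
Count: 2.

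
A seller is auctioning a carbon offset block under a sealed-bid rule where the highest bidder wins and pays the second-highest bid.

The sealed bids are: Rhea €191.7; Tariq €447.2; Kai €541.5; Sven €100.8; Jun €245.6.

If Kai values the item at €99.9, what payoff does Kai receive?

Highest bid: Kai at €541.5, so Kai wins.
Second-highest bid: Tariq at €447.2 — that is the price the winner pays.
Kai's payoff = value − price = €99.9 − €447.2 = −€347.3.

−€347.3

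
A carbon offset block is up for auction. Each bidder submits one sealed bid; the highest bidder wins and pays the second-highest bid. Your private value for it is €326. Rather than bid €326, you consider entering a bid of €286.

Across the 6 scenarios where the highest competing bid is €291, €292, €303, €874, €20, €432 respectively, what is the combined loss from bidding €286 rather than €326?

€92

The deviation costs you only when the competing bid falls strictly between €286 and €326; elsewhere both bids give the same outcome.
€291: truthful payoff €35, deviation payoff €0 → loss €35.
€292: truthful payoff €34, deviation payoff €0 → loss €34.
€303: truthful payoff €23, deviation payoff €0 → loss €23.
€874: outcomes coincide → loss €0.
€20: outcomes coincide → loss €0.
€432: outcomes coincide → loss €0.
Total loss = €35 + €34 + €23 = €92.
Truthful bidding weakly dominates here: raising your bid can only win items priced above your value, and lowering it can only forfeit items priced below.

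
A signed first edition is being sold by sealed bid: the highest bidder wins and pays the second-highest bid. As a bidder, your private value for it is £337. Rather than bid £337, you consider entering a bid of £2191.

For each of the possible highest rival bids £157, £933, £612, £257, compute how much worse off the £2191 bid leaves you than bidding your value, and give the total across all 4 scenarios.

The deviation costs you only when the competing bid falls strictly between £337 and £2191; elsewhere both bids give the same outcome.
£157: outcomes coincide → loss £0.
£933: truthful payoff £0, deviation payoff −£596 → loss £596.
£612: truthful payoff £0, deviation payoff −£275 → loss £275.
£257: outcomes coincide → loss £0.
Total loss = £596 + £275 = £871.

£871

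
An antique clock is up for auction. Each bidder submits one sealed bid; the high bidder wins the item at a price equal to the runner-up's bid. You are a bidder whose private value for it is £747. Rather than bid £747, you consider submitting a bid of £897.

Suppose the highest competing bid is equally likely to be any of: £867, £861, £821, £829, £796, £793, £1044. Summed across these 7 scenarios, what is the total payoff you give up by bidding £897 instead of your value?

The deviation costs you only when the competing bid falls strictly between £747 and £897; elsewhere both bids give the same outcome.
£867: truthful payoff £0, deviation payoff −£120 → loss £120.
£861: truthful payoff £0, deviation payoff −£114 → loss £114.
£821: truthful payoff £0, deviation payoff −£74 → loss £74.
£829: truthful payoff £0, deviation payoff −£82 → loss £82.
£796: truthful payoff £0, deviation payoff −£49 → loss £49.
£793: truthful payoff £0, deviation payoff −£46 → loss £46.
£1044: outcomes coincide → loss £0.
Total loss = £120 + £114 + £74 + £82 + £49 + £46 = £485.
Truthful bidding weakly dominates here: raising your bid can only win items priced above your value, and lowering it can only forfeit items priced below.

£485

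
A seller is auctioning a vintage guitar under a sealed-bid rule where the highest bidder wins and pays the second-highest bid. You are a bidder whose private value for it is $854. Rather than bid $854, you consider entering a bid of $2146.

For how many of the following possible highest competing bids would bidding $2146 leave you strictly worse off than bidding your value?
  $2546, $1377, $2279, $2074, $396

The deviation hurts exactly when the highest competing bid lies strictly between $854 and $2146 — overbidding then wins at a price above your value.
$2546: above both → same outcome either way.
$1377: inside the interval → strictly worse (loss $523).
$2279: above both → same outcome either way.
$2074: inside the interval → strictly worse (loss $1220).
$396: below both → same outcome either way.
Count: 2.

2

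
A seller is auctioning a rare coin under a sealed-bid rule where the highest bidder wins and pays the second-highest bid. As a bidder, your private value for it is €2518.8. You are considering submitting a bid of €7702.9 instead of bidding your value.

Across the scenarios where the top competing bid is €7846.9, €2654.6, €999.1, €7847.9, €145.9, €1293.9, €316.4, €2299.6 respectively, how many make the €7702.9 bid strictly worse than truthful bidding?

The deviation hurts exactly when the highest competing bid lies strictly between €2518.8 and €7702.9 — overbidding then wins at a price above your value.
€7846.9: above both → same outcome either way.
€2654.6: inside the interval → strictly worse (loss €135.8).
€999.1: below both → same outcome either way.
€7847.9: above both → same outcome either way.
€145.9: below both → same outcome either way.
€1293.9: below both → same outcome either way.
€316.4: below both → same outcome either way.
€2299.6: below both → same outcome either way.
Count: 1.

1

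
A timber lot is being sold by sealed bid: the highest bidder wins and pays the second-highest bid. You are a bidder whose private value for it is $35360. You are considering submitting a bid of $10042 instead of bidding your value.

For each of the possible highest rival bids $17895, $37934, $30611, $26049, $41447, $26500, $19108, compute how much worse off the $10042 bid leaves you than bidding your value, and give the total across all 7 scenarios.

The deviation costs you only when the competing bid falls strictly between $10042 and $35360; elsewhere both bids give the same outcome.
$17895: truthful payoff $17465, deviation payoff $0 → loss $17465.
$37934: outcomes coincide → loss $0.
$30611: truthful payoff $4749, deviation payoff $0 → loss $4749.
$26049: truthful payoff $9311, deviation payoff $0 → loss $9311.
$41447: outcomes coincide → loss $0.
$26500: truthful payoff $8860, deviation payoff $0 → loss $8860.
$19108: truthful payoff $16252, deviation payoff $0 → loss $16252.
Total loss = $17465 + $4749 + $9311 + $8860 + $16252 = $56637.

$56637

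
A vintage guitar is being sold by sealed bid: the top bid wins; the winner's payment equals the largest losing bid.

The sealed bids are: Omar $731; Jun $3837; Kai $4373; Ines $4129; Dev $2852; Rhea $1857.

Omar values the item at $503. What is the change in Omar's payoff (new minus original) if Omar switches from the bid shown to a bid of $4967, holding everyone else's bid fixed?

−$3870

The highest bid among the other bidders is $4373; Omar's bid doesn't change that.
Original bid $731: Omar is not highest (top rival bid is $4373); payoff $0.
Alternative bid $4967: Omar is highest, pays the top rival bid $4373; payoff $503 − $4373 = −$3870.
Change in payoff = −$3870 − ($0) = −$3870.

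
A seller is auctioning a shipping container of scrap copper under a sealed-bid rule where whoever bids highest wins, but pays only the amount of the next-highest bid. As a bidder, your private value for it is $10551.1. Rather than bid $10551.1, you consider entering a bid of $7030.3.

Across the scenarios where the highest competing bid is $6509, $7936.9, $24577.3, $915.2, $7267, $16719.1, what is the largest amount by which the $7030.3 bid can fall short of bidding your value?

$3284.1

$6509: same outcome either way → loss $0.
$7936.9: truthful gives $2614.2, deviation gives $0 → loss $2614.2.
$24577.3: same outcome either way → loss $0.
$915.2: same outcome either way → loss $0.
$7267: truthful gives $3284.1, deviation gives $0 → loss $3284.1.
$16719.1: same outcome either way → loss $0.
Maximum loss: $3284.1.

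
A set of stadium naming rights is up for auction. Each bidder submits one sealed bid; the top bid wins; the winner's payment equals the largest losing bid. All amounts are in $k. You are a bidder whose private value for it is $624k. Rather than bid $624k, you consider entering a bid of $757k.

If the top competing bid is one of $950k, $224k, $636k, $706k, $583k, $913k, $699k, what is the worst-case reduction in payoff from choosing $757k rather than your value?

$950k: same outcome either way → loss $0k.
$224k: same outcome either way → loss $0k.
$636k: truthful gives $0k, deviation gives −$12k → loss $12k.
$706k: truthful gives $0k, deviation gives −$82k → loss $82k.
$583k: same outcome either way → loss $0k.
$913k: same outcome either way → loss $0k.
$699k: truthful gives $0k, deviation gives −$75k → loss $75k.
Maximum loss: $82k.

$82k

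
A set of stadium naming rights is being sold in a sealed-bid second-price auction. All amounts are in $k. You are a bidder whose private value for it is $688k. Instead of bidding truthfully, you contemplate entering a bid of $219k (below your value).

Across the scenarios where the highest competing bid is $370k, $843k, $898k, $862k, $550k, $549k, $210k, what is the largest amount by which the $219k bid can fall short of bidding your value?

$318k

$370k: truthful gives $318k, deviation gives $0k → loss $318k.
$843k: same outcome either way → loss $0k.
$898k: same outcome either way → loss $0k.
$862k: same outcome either way → loss $0k.
$550k: truthful gives $138k, deviation gives $0k → loss $138k.
$549k: truthful gives $139k, deviation gives $0k → loss $139k.
$210k: same outcome either way → loss $0k.
Maximum loss: $318k.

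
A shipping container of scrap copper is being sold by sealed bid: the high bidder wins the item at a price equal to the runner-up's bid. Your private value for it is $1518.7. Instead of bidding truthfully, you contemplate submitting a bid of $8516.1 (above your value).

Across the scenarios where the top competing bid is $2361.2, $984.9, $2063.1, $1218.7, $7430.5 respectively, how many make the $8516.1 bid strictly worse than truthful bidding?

The deviation hurts exactly when the highest competing bid lies strictly between $1518.7 and $8516.1 — overbidding then wins at a price above your value.
$2361.2: inside the interval → strictly worse (loss $842.5).
$984.9: below both → same outcome either way.
$2063.1: inside the interval → strictly worse (loss $544.4).
$1218.7: below both → same outcome either way.
$7430.5: inside the interval → strictly worse (loss $5911.8).
Count: 3.

3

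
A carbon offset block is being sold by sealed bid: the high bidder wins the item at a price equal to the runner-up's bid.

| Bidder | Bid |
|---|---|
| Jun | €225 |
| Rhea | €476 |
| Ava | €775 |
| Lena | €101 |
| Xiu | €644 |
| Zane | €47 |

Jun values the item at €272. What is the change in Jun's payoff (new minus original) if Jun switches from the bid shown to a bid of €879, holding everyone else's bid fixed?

−€503

The highest bid among the other bidders is €775; Jun's bid doesn't change that.
Original bid €225: Jun is not highest (top rival bid is €775); payoff €0.
Alternative bid €879: Jun is highest, pays the top rival bid €775; payoff €272 − €775 = −€503.
Change in payoff = −€503 − (€0) = −€503.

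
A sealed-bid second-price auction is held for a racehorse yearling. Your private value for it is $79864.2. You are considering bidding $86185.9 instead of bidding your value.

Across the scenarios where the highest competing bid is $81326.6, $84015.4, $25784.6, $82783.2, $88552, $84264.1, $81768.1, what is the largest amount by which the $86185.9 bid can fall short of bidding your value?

$4399.9

$81326.6: truthful gives $0, deviation gives −$1462.4 → loss $1462.4.
$84015.4: truthful gives $0, deviation gives −$4151.2 → loss $4151.2.
$25784.6: same outcome either way → loss $0.
$82783.2: truthful gives $0, deviation gives −$2919 → loss $2919.
$88552: same outcome either way → loss $0.
$84264.1: truthful gives $0, deviation gives −$4399.9 → loss $4399.9.
$81768.1: truthful gives $0, deviation gives −$1903.9 → loss $1903.9.
Maximum loss: $4399.9.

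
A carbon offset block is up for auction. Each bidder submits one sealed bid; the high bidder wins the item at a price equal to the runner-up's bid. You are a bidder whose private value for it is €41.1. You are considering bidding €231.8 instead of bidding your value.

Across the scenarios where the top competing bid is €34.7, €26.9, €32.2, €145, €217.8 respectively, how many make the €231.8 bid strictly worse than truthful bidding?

The deviation hurts exactly when the highest competing bid lies strictly between €41.1 and €231.8 — overbidding then wins at a price above your value.
€34.7: below both → same outcome either way.
€26.9: below both → same outcome either way.
€32.2: below both → same outcome either way.
€145: inside the interval → strictly worse (loss €103.9).
€217.8: inside the interval → strictly worse (loss €176.7).
Count: 2.

2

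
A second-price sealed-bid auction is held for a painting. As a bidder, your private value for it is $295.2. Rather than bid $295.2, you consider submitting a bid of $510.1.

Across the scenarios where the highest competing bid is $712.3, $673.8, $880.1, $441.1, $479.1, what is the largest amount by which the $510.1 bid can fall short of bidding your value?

$712.3: same outcome either way → loss $0.
$673.8: same outcome either way → loss $0.
$880.1: same outcome either way → loss $0.
$441.1: truthful gives $0, deviation gives −$145.9 → loss $145.9.
$479.1: truthful gives $0, deviation gives −$183.9 → loss $183.9.
Maximum loss: $183.9.

$183.9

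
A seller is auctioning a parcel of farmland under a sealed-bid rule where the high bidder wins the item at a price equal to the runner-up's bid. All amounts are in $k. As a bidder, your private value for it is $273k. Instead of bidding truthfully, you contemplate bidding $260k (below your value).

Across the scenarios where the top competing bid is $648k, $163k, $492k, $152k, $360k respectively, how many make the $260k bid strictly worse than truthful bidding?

0

The deviation hurts exactly when the highest competing bid lies strictly between $260k and $273k — underbidding then forfeits a profitable win.
$648k: above both → same outcome either way.
$163k: below both → same outcome either way.
$492k: above both → same outcome either way.
$152k: below both → same outcome either way.
$360k: above both → same outcome either way.
Count: 0.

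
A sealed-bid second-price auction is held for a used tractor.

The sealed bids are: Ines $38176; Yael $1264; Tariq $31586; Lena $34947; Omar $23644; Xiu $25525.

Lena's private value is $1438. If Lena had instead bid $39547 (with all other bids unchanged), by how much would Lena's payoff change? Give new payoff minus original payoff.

−$36738

The highest bid among the other bidders is $38176; Lena's bid doesn't change that.
Original bid $34947: Lena is not highest (top rival bid is $38176); payoff $0.
Alternative bid $39547: Lena is highest, pays the top rival bid $38176; payoff $1438 − $38176 = −$36738.
Change in payoff = −$36738 − ($0) = −$36738.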